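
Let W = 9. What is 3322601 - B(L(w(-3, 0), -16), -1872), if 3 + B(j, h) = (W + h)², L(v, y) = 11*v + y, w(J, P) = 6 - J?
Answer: -148165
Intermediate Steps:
L(v, y) = y + 11*v
B(j, h) = -3 + (9 + h)²
3322601 - B(L(w(-3, 0), -16), -1872) = 3322601 - (-3 + (9 - 1872)²) = 3322601 - (-3 + (-1863)²) = 3322601 - (-3 + 3470769) = 3322601 - 1*3470766 = 3322601 - 3470766 = -148165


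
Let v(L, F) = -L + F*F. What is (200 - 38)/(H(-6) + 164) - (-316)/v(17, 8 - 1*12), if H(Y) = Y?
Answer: -24883/79 ≈ -314.97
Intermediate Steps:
v(L, F) = F² - L (v(L, F) = -L + F² = F² - L)
(200 - 38)/(H(-6) + 164) - (-316)/v(17, 8 - 1*12) = (200 - 38)/(-6 + 164) - (-316)/((8 - 1*12)² - 1*17) = 162/158 - (-316)/((8 - 12)² - 17) = 162*(1/158) - (-316)/((-4)² - 17) = 81/79 - (-316)/(16 - 17) = 81/79 - (-316)/(-1) = 81/79 - (-316)*(-1) = 81/79 - 1*316 = 81/79 - 316 = -24883/79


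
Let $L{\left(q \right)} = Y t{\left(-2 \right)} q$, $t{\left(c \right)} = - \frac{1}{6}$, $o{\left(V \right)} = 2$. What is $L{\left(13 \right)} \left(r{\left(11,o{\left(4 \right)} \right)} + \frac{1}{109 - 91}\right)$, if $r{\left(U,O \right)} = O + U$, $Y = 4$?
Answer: $- \frac{3055}{27} \approx -113.15$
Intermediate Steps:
$t{\left(c \right)} = - \frac{1}{6}$ ($t{\left(c \right)} = \left(-1\right) \frac{1}{6} = - \frac{1}{6}$)
$L{\left(q \right)} = - \frac{2 q}{3}$ ($L{\left(q \right)} = 4 \left(- \frac{1}{6}\right) q = - \frac{2 q}{3}$)
$L{\left(13 \right)} \left(r{\left(11,o{\left(4 \right)} \right)} + \frac{1}{109 - 91}\right) = \left(- \frac{2}{3}\right) 13 \left(\left(2 + 11\right) + \frac{1}{109 - 91}\right) = - \frac{26 \left(13 + \frac{1}{18}\right)}{3} = \left(- \frac{26}{3}\right) \frac{235}{18} = - \frac{3055}{27}$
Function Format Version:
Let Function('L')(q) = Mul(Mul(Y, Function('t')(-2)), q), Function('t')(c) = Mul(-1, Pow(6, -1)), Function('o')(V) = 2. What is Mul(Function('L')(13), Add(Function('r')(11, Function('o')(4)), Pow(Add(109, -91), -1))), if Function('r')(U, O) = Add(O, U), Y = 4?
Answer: Rational(-3055, 27) ≈ -113.15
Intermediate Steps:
Function('t')(c) = Rational(-1, 6) (Function('t')(c) = Mul(-1, Rational(1, 6)) = Rational(-1, 6))
Function('L')(q) = Mul(Rational(-2, 3), q) (Function('L')(q) = Mul(Mul(4, Rational(-1, 6)), q) = Mul(Rational(-2, 3), q))
Mul(Function('L')(13), Add(Function('r')(11, Function('o')(4)), Pow(Add(109, -91), -1))) = Mul(Mul(Rational(-2, 3), 13), Add(Add(2, 11), Pow(Add(109, -91), -1))) = Mul(Rational(-26, 3), Add(13, Pow(18, -1))) = Mul(Rational(-26, 3), Add(13, Rational(1, 18))) = Mul(Rational(-26, 3), Rational(235, 18)) = Rational(-3055, 27)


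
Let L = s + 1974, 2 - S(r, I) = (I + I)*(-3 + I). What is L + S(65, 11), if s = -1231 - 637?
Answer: -68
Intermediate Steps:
S(r, I) = 2 - 2*I*(-3 + I) (S(r, I) = 2 - (I + I)*(-3 + I) = 2 - 2*I*(-3 + I))
s = -1868
L = 106 (L = -1868 + 1974 = 106)
L + S(65, 11) = 106 + (2 - 2*11**2 + 6*11) = 106 + (2 - 2*121 + 66) = 106 + (2 - 242 + 66) = 106 - 174 = -68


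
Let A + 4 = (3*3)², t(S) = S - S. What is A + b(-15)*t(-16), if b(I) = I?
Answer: 77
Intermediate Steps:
t(S) = 0
A = 77 (A = -4 + (3*3)² = -4 + 9² = -4 + 81 = 77)
A + b(-15)*t(-16) = 77 - 15*0 = 77 + 0 = 77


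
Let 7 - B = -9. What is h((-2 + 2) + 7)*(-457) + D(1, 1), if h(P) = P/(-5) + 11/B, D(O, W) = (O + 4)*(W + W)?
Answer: 26849/80 ≈ 335.61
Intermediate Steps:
B = 16 (B = 7 - 1*(-9) = 7 + 9 = 16)
D(O, W) = 2*W*(4 + O) (D(O, W) = (4 + O)*(2*W) = 2*W*(4 + O))
h(P) = 11/16 - P/5 (h(P) = P/(-5) + 11/16 = P*(-⅕) + 11*(1/16) = -P/5 + 11/16 = 11/16 - P/5)
h((-2 + 2) + 7)*(-457) + D(1, 1) = (11/16 - ((-2 + 2) + 7)/5)*(-457) + 2*1*(4 + 1) = (11/16 - (0 + 7)/5)*(-457) + 2*1*5 = (11/16 - ⅕*7)*(-457) + 10 = (11/16 - 7/5)*(-457) + 10 = -57/80*(-457) + 10 = 26049/80 + 10 = 26849/80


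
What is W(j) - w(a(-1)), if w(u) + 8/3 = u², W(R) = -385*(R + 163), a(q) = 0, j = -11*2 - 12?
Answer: -148987/3 ≈ -49662.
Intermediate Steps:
j = -34 (j = -22 - 12 = -34)
W(R) = -62755 - 385*R (W(R) = -385*(163 + R) = -62755 - 385*R)
w(u) = -8/3 + u²
W(j) - w(a(-1)) = (-62755 - 385*(-34)) - (-8/3 + 0²) = (-62755 + 13090) - (-8/3 + 0) = -49665 - 1*(-8/3) = -49665 + 8/3 = -148987/3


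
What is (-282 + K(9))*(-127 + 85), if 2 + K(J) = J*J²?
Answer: -18690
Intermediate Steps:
K(J) = -2 + J³ (K(J) = -2 + J*J² = -2 + J³)
(-282 + K(9))*(-127 + 85) = (-282 + (-2 + 9³))*(-127 + 85) = (-282 + (-2 + 729))*(-42) = (-282 + 727)*(-42) = 445*(-42) = -18690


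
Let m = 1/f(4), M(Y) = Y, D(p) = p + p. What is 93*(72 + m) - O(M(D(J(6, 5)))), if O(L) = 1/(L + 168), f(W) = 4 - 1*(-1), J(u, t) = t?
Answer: 5975989/890 ≈ 6714.6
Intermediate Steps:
D(p) = 2*p
f(W) = 5 (f(W) = 4 + 1 = 5)
m = 1/5 ≈ 0.20000
O(L) = 1/(168 + L)
93*(72 + m) - O(M(D(J(6, 5)))) = 93*(72 + 1/5) - 1/(168 + 2*5) = 93*(361/5) - 1/(168 + 10) = 33573/5 - 1/178 = 5975989/890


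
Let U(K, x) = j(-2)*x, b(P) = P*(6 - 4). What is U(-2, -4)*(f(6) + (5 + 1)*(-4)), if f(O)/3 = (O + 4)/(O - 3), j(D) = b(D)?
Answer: -224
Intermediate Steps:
b(P) = 2*P (b(P) = P*2 = 2*P)
j(D) = 2*D
f(O) = 3*(4 + O)/(-3 + O) (f(O) = 3*((O + 4)/(O - 3)) = 3*((4 + O)/(-3 + O)) = 3*(4 + O)/(-3 + O))
U(K, x) = -4*x (U(K, x) = (2*(-2))*x = -4*x)
U(-2, -4)*(f(6) + (5 + 1)*(-4)) = (-4*(-4))*(3*(4 + 6)/(-3 + 6) + (5 + 1)*(-4)) = 16*(3*10/3 + 6*(-4)) = 16*(3*(1/3)*10 - 24) = 16*(10 - 24) = 16*(-14) = -224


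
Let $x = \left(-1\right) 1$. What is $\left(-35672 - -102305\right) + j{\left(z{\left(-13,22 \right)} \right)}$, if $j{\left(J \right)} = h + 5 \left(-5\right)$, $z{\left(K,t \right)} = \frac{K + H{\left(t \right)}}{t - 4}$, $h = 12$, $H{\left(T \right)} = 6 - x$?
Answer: $66620$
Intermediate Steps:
$x = -1$
$H{\left(T \right)} = 7$ ($H{\left(T \right)} = 6 - -1 = 6 + 1 = 7$)
$z{\left(K,t \right)} = \frac{7 + K}{-4 + t}$ ($z{\left(K,t \right)} = \frac{K + 7}{t - 4} = \frac{7 + K}{-4 + t}$)
$j{\left(J \right)} = -13$ ($j{\left(J \right)} = 12 + 5 \left(-5\right) = 12 - 25 = -13$)
$\left(-35672 - -102305\right) + j{\left(z{\left(-13,22 \right)} \right)} = \left(-35672 - -102305\right) - 13 = \left(-35672 + 102305\right) - 13 = 66633 - 13 = 66620$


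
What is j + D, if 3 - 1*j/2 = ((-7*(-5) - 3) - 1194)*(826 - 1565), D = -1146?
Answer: -1718576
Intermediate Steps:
j = -1717430 (j = 6 - 2*((-7*(-5) - 3) - 1194)*(826 - 1565) = 6 - 2*((35 - 3) - 1194)*(-739) = 6 - 2*(32 - 1194)*(-739) = 6 - (-2324)*(-739) = 6 - 2*858718 = 6 - 1717436 = -1717430)
j + D = -1717430 - 1146 = -1718576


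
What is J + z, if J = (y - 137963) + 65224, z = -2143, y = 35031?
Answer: -39851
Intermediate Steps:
J = -37708 (J = (35031 - 137963) + 65224 = -102932 + 65224 = -37708)
J + z = -37708 - 2143 = -39851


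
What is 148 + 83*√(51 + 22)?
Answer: 148 + 83*√73 ≈ 857.15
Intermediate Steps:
148 + 83*√(51 + 22) = 148 + 83*√73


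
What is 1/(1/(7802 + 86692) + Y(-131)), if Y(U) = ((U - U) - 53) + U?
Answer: -94494/17386895 ≈ -0.0054348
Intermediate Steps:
Y(U) = -53 + U (Y(U) = (0 - 53) + U = -53 + U)
1/(1/(7802 + 86692) + Y(-131)) = 1/(1/(7802 + 86692) + (-53 - 131)) = 1/(1/94494 - 184) = 1/(-17386895/94494) = -94494/17386895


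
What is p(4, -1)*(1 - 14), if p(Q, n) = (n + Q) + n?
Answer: -26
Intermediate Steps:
p(Q, n) = Q + 2*n (p(Q, n) = (Q + n) + n = Q + 2*n)
p(4, -1)*(1 - 14) = (4 + 2*(-1))*(1 - 14) = (4 - 2)*(-13) = 2*(-13) = -26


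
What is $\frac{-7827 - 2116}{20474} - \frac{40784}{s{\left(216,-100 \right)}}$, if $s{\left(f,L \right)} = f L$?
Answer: $\frac{9691294}{6909975} \approx 1.4025$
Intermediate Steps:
$s{\left(f,L \right)} = L f$
$\frac{-7827 - 2116}{20474} - \frac{40784}{s{\left(216,-100 \right)}} = \frac{-7827 - 2116}{20474} - \frac{40784}{\left(-100\right) 216} = \left(-7827 - 2116\right) \frac{1}{20474} - \frac{40784}{-21600} = \left(-9943\right) \frac{1}{20474} - - \frac{2549}{1350} = - \frac{9943}{20474} + \frac{2549}{1350} = \frac{9691294}{6909975}$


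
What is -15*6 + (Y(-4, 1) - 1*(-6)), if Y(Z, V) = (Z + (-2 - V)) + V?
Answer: -90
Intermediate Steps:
Y(Z, V) = -2 + Z (Y(Z, V) = (-2 + Z - V) + V = -2 + Z)
-15*6 + (Y(-4, 1) - 1*(-6)) = -15*6 + ((-2 - 4) - 1*(-6)) = -90 + (-6 + 6) = -90 + 0 = -90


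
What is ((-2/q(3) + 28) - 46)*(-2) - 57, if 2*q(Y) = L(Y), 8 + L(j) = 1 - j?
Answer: -109/5 ≈ -21.800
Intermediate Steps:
L(j) = -7 - j (L(j) = -8 + (1 - j) = -7 - j)
q(Y) = -7/2 - Y/2 (q(Y) = (-7 - Y)/2 = -7/2 - Y/2)
((-2/q(3) + 28) - 46)*(-2) - 57 = ((-2/(-7/2 - 1/2*3) + 28) - 46)*(-2) - 57 = ((-2/(-7/2 - 3/2) + 28) - 46)*(-2) - 57 = ((-2/(-5) + 28) - 46)*(-2) - 57 = ((-2*(-1/5) + 28) - 46)*(-2) - 57 = ((2/5 + 28) - 46)*(-2) - 57 = (142/5 - 46)*(-2) - 57 = -88/5*(-2) - 57 = 176/5 - 57 = -109/5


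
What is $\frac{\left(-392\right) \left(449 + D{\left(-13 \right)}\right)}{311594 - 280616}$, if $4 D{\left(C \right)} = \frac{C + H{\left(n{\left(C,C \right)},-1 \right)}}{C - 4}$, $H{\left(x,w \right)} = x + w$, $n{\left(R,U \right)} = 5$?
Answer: $- \frac{1496509}{263313} \approx -5.6834$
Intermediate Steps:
$H{\left(x,w \right)} = w + x$
$D{\left(C \right)} = \frac{4 + C}{4 \left(-4 + C\right)}$ ($D{\left(C \right)} = \frac{\left(C + \left(-1 + 5\right)\right) \frac{1}{C - 4}}{4} = \frac{\left(C + 4\right) \frac{1}{-4 + C}}{4} = \frac{\left(4 + C\right) \frac{1}{-4 + C}}{4} = \frac{\frac{1}{-4 + C} \left(4 + C\right)}{4} = \frac{4 + C}{4 \left(-4 + C\right)}$)
$\frac{\left(-392\right) \left(449 + D{\left(-13 \right)}\right)}{311594 - 280616} = \frac{\left(-392\right) \left(449 + \frac{4 - 13}{4 \left(-4 - 13\right)}\right)}{311594 - 280616} = \frac{\left(-392\right) \left(449 + \frac{1}{4} \frac{1}{-17} \left(-9\right)\right)}{311594 - 280616} = \frac{\left(-392\right) \left(449 + \frac{1}{4} \left(- \frac{1}{17}\right) \left(-9\right)\right)}{30978} = - 392 \left(449 + \frac{9}{68}\right) \frac{1}{30978} = \left(-392\right) \frac{30541}{68} \cdot \frac{1}{30978} = \left(- \frac{2993018}{17}\right) \frac{1}{30978} = - \frac{1496509}{263313}$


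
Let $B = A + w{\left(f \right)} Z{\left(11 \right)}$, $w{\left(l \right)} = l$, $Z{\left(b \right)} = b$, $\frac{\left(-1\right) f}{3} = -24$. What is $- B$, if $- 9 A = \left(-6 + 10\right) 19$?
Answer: $- \frac{7052}{9} \approx -783.56$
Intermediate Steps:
$f = 72$ ($f = \left(-3\right) \left(-24\right) = 72$)
$A = - \frac{76}{9}$ ($A = - \frac{\left(-6 + 10\right) 19}{9} = - \frac{4 \cdot 19}{9} = \left(- \frac{1}{9}\right) 76 = - \frac{76}{9} \approx -8.4444$)
$B = \frac{7052}{9}$ ($B = - \frac{76}{9} + 72 \cdot 11 = - \frac{76}{9} + 792 = \frac{7052}{9} \approx 783.56$)
$- B = \left(-1\right) \frac{7052}{9} = - \frac{7052}{9}$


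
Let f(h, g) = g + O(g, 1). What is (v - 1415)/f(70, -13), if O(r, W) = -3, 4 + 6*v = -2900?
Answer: 1899/16 ≈ 118.69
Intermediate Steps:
v = -484 (v = -2/3 + (1/6)*(-2900) = -2/3 - 1450/3 = -484)
f(h, g) = -3 + g (f(h, g) = g - 3 = -3 + g)
(v - 1415)/f(70, -13) = (-484 - 1415)/(-3 - 13) = -1899/(-16) = -1899*(-1/16) = 1899/16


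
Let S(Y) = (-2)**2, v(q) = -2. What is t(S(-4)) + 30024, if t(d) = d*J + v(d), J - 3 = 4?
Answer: 30050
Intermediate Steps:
J = 7 (J = 3 + 4 = 7)
S(Y) = 4
t(d) = -2 + 7*d (t(d) = d*7 - 2 = 7*d - 2 = -2 + 7*d)
t(S(-4)) + 30024 = (-2 + 7*4) + 30024 = (-2 + 28) + 30024 = 26 + 30024 = 30050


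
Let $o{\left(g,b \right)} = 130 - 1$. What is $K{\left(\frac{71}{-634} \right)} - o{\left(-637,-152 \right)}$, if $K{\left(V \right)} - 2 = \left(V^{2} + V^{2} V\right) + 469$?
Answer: $\frac{87158153651}{254840104} \approx 342.01$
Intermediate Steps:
$K{\left(V \right)} = 471 + V^{2} + V^{3}$ ($K{\left(V \right)} = 2 + \left(\left(V^{2} + V^{2} V\right) + 469\right) = 2 + \left(\left(V^{2} + V^{3}\right) + 469\right) = 2 + \left(469 + V^{2} + V^{3}\right) = 471 + V^{2} + V^{3}$)
$o{\left(g,b \right)} = 129$ ($o{\left(g,b \right)} = 130 - 1 = 129$)
$K{\left(\frac{71}{-634} \right)} - o{\left(-637,-152 \right)} = \left(471 + \left(\frac{71}{-634}\right)^{2} + \left(\frac{71}{-634}\right)^{3}\right) - 129 = \left(471 + \left(71 \left(- \frac{1}{634}\right)\right)^{2} + \left(71 \left(- \frac{1}{634}\right)\right)^{3}\right) - 129 = \left(471 + \left(- \frac{71}{634}\right)^{2} + \left(- \frac{71}{634}\right)^{3}\right) - 129 = \left(471 + \frac{5041}{401956} - \frac{357911}{254840104}\right) - 129 = \frac{120032527067}{254840104} - 129 = \frac{87158153651}{254840104}$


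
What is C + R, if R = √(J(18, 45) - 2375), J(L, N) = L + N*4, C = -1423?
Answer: -1423 + I*√2177 ≈ -1423.0 + 46.658*I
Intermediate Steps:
J(L, N) = L + 4*N
R = I*√2177 (R = √((18 + 4*45) - 2375) = √((18 + 180) - 2375) = √(198 - 2375) = √(-2177) = I*√2177 ≈ 46.658*I)
C + R = -1423 + I*√2177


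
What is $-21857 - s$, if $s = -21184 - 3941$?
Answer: $3268$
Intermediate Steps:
$s = -25125$
$-21857 - s = -21857 - -25125 = -21857 + 25125 = 3268$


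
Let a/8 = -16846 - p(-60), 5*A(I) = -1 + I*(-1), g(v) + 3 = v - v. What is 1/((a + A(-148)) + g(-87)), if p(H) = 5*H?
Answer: -5/661708 ≈ -7.5562e-6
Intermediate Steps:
g(v) = -3 (g(v) = -3 + (v - v) = -3 + 0 = -3)
A(I) = -⅕ - I/5 (A(I) = (-1 + I*(-1))/5 = (-1 - I)/5 = -⅕ - I/5)
a = -132368 (a = 8*(-16846 - 5*(-60)) = 8*(-16846 - 1*(-300)) = 8*(-16846 + 300) = 8*(-16546) = -132368)
1/((a + A(-148)) + g(-87)) = 1/((-132368 + (-⅕ - ⅕*(-148))) - 3) = 1/((-132368 + (-⅕ + 148/5)) - 3) = 1/((-132368 + 147/5) - 3) = 1/(-661693/5 - 3) = 1/(-661708/5) = -5/661708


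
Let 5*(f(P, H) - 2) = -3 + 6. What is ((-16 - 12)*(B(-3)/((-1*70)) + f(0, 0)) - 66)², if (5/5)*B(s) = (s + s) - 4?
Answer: 509796/25 ≈ 20392.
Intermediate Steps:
f(P, H) = 13/5 (f(P, H) = 2 + (-3 + 6)/5 = 2 + (⅕)*3 = 2 + ⅗ = 13/5)
B(s) = -4 + 2*s (B(s) = (s + s) - 4 = 2*s - 4 = -4 + 2*s)
((-16 - 12)*(B(-3)/((-1*70)) + f(0, 0)) - 66)² = ((-16 - 12)*((-4 + 2*(-3))/((-1*70)) + 13/5) - 66)² = (-28*((-4 - 6)/(-70) + 13/5) - 66)² = (-28*(-10*(-1/70) + 13/5) - 66)² = (-28*(⅐ + 13/5) - 66)² = (-28*96/35 - 66)² = (-384/5 - 66)² = (-714/5)² = 509796/25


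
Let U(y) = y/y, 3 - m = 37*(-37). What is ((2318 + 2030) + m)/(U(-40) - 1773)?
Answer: -1430/443 ≈ -3.2280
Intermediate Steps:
m = 1372 (m = 3 - 37*(-37) = 3 - 1*(-1369) = 3 + 1369 = 1372)
U(y) = 1
((2318 + 2030) + m)/(U(-40) - 1773) = ((2318 + 2030) + 1372)/(1 - 1773) = (4348 + 1372)/(-1772) = 5720*(-1/1772) = -1430/443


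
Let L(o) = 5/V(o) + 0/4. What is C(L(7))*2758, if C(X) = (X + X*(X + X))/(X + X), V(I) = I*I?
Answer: 11623/7 ≈ 1660.4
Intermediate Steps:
V(I) = I²
L(o) = 5/o² (L(o) = 5/(o²) + 0/4 = 5/o² + 0*(¼) = 5/o² + 0 = 5/o²)
C(X) = (X + 2*X²)/(2*X) (C(X) = (X + X*(2*X))/((2*X)) = (X + 2*X²)*(1/(2*X)) = (X + 2*X²)/(2*X))
C(L(7))*2758 = (½ + 5/7²)*2758 = (½ + 5*(1/49))*2758 = (½ + 5/49)*2758 = (59/98)*2758 = 11623/7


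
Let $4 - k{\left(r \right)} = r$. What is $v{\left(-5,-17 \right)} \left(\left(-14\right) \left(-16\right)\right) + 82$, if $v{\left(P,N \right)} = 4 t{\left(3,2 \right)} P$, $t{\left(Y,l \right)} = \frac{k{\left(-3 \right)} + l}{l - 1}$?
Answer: $-40238$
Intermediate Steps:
$k{\left(r \right)} = 4 - r$
$t{\left(Y,l \right)} = \frac{7 + l}{-1 + l}$ ($t{\left(Y,l \right)} = \frac{\left(4 - -3\right) + l}{l - 1} = \frac{\left(4 + 3\right) + l}{-1 + l} = \frac{7 + l}{-1 + l}$)
$v{\left(P,N \right)} = 36 P$ ($v{\left(P,N \right)} = 4 \frac{7 + 2}{-1 + 2} P = 4 \cdot 1^{-1} \cdot 9 P = 4 \cdot 1 \cdot 9 P = 4 \cdot 9 P = 36 P$)
$v{\left(-5,-17 \right)} \left(\left(-14\right) \left(-16\right)\right) + 82 = 36 \left(-5\right) \left(\left(-14\right) \left(-16\right)\right) + 82 = \left(-180\right) 224 + 82 = -40320 + 82 = -40238$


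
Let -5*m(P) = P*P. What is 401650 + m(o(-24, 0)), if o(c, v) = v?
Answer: 401650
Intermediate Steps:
m(P) = -P²/5 (m(P) = -P*P/5 = -P²/5)
401650 + m(o(-24, 0)) = 401650 - ⅕*0² = 401650 - ⅕*0 = 401650 + 0 = 401650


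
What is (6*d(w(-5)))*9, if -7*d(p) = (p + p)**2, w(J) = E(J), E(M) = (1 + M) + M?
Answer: -17496/7 ≈ -2499.4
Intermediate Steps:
E(M) = 1 + 2*M
w(J) = 1 + 2*J
d(p) = -4*p**2/7 (d(p) = -(p + p)**2/7 = -4*p**2/7)
(6*d(w(-5)))*9 = (6*(-4*(1 + 2*(-5))**2/7))*9 = (6*(-4*(1 - 10)**2/7))*9 = (6*(-4/7*(-9)**2))*9 = (6*(-4/7*81))*9 = (6*(-324/7))*9 = -1944/7*9 = -17496/7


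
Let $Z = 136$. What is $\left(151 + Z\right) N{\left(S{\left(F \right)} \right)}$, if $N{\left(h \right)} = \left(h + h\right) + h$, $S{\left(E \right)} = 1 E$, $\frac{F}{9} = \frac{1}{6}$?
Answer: $\frac{2583}{2} \approx 1291.5$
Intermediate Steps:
$F = \frac{3}{2}$ ($F = \frac{9}{6} = 9 \cdot \frac{1}{6} = \frac{3}{2} \approx 1.5$)
$S{\left(E \right)} = E$
$N{\left(h \right)} = 3 h$ ($N{\left(h \right)} = 2 h + h = 3 h$)
$\left(151 + Z\right) N{\left(S{\left(F \right)} \right)} = \left(151 + 136\right) 3 \cdot \frac{3}{2} = 287 \cdot \frac{9}{2} = \frac{2583}{2}$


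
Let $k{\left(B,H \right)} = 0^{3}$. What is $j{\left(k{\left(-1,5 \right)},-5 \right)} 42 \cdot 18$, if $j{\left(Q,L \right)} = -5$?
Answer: $-3780$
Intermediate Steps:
$k{\left(B,H \right)} = 0$
$j{\left(k{\left(-1,5 \right)},-5 \right)} 42 \cdot 18 = \left(-5\right) 42 \cdot 18 = \left(-210\right) 18 = -3780$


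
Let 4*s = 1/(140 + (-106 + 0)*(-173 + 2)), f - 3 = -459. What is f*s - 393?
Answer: -3589326/9133 ≈ -393.01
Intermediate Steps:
f = -456 (f = 3 - 459 = -456)
s = 1/73064 (s = 1/(4*(140 + (-106 + 0)*(-173 + 2))) = 1/(4*(140 - 106*(-171))) = 1/(4*(140 + 18126)) = (¼)/18266 = (¼)*(1/18266) = 1/73064 ≈ 1.3687e-5)
f*s - 393 = -456*1/73064 - 393 = -57/9133 - 393 = -3589326/9133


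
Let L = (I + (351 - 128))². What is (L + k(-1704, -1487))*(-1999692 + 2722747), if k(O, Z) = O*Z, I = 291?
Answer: 2023139704420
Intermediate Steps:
L = 264196 (L = (291 + (351 - 128))² = (291 + 223)² = 514² = 264196)
(L + k(-1704, -1487))*(-1999692 + 2722747) = (264196 - 1704*(-1487))*(-1999692 + 2722747) = (264196 + 2533848)*723055 = 2798044*723055 = 2023139704420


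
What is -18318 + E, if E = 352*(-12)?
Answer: -22542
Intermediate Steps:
E = -4224
-18318 + E = -18318 - 4224 = -22542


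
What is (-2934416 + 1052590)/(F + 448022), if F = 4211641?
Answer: -1881826/4659663 ≈ -0.40385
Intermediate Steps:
(-2934416 + 1052590)/(F + 448022) = (-2934416 + 1052590)/(4211641 + 448022) = -1881826/4659663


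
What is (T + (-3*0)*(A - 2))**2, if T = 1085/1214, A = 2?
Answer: 1177225/1473796 ≈ 0.79877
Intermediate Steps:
T = 1085/1214 (T = 1085*(1/1214) = 1085/1214 ≈ 0.89374)
(T + (-3*0)*(A - 2))**2 = (1085/1214 + (-3*0)*(2 - 2))**2 = (1085/1214 + 0*0)**2 = (1085/1214 + 0)**2 = (1085/1214)**2 = 1177225/1473796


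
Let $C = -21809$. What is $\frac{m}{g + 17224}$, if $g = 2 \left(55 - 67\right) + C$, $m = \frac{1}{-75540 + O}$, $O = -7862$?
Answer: $\frac{1}{384399818} \approx 2.6015 \cdot 10^{-9}$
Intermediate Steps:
$m = - \frac{1}{83402}$ ($m = \frac{1}{-75540 - 7862} = \frac{1}{-83402} = - \frac{1}{83402} \approx -1.199 \cdot 10^{-5}$)
$g = -21833$ ($g = 2 \left(55 - 67\right) - 21809 = 2 \left(-12\right) - 21809 = -24 - 21809 = -21833$)
$\frac{m}{g + 17224} = - \frac{1}{83402 \left(-21833 + 17224\right)} = - \frac{1}{83402 \left(-4609\right)} = \left(- \frac{1}{83402}\right) \left(- \frac{1}{4609}\right) = \frac{1}{384399818}$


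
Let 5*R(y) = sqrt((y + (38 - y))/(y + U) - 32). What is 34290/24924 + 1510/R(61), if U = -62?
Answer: 5715/4154 - 755*I*sqrt(70)/7 ≈ 1.3758 - 902.4*I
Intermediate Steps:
R(y) = sqrt(-32 + 38/(-62 + y))/5 (R(y) = sqrt((y + (38 - y))/(y - 62) - 32)/5 = sqrt(38/(-62 + y) - 32)/5 = sqrt(-32 + 38/(-62 + y))/5)
34290/24924 + 1510/R(61) = 34290/24924 + 1510/((sqrt(2)*sqrt((1011 - 16*61)/(-62 + 61))/5)) = 34290*(1/24924) + 1510/((sqrt(2)*sqrt((1011 - 976)/(-1))/5)) = 5715/4154 + 1510/((sqrt(2)*sqrt(-1*35)/5)) = 5715/4154 + 1510/((sqrt(2)*sqrt(-35)/5)) = 5715/4154 + 1510/((sqrt(2)*(I*sqrt(35))/5)) = 5715/4154 + 1510/((I*sqrt(70)/5)) = 5715/4154 + 1510*(-I*sqrt(70)/14) = 5715/4154 - 755*I*sqrt(70)/7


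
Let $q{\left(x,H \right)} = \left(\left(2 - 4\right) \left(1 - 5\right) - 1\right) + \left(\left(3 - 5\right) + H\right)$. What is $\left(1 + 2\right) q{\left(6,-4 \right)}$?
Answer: $3$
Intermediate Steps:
$q{\left(x,H \right)} = 5 + H$ ($q{\left(x,H \right)} = \left(\left(-2\right) \left(-4\right) - 1\right) + \left(-2 + H\right) = \left(8 - 1\right) + \left(-2 + H\right) = 7 + \left(-2 + H\right) = 5 + H$)
$\left(1 + 2\right) q{\left(6,-4 \right)} = \left(1 + 2\right) \left(5 - 4\right) = 3 \cdot 1 = 3$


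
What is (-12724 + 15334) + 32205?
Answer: 34815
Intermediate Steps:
(-12724 + 15334) + 32205 = 2610 + 32205 = 34815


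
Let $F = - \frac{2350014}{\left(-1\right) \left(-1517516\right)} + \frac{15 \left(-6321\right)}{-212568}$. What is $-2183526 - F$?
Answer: $- \frac{58695940714168323}{26881278424} \approx -2.1835 \cdot 10^{6}$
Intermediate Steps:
$F = - \frac{29637874701}{26881278424}$ ($F = - \frac{2350014}{1517516} - - \frac{31605}{70856} = \left(-2350014\right) \frac{1}{1517516} + \frac{31605}{70856} = - \frac{1175007}{758758} + \frac{31605}{70856} = - \frac{29637874701}{26881278424} \approx -1.1025$)
$-2183526 - F = -2183526 - - \frac{29637874701}{26881278424} = -2183526 + \frac{29637874701}{26881278424} = - \frac{58695940714168323}{26881278424}$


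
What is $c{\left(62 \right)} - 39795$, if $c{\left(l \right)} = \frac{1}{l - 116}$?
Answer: $- \frac{2148931}{54} \approx -39795.0$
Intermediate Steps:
$c{\left(l \right)} = \frac{1}{-116 + l}$
$c{\left(62 \right)} - 39795 = \frac{1}{-116 + 62} - 39795 = \frac{1}{-54} - 39795 = - \frac{1}{54} - 39795 = - \frac{2148931}{54}$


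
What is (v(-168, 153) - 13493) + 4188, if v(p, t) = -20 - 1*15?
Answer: -9340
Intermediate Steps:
v(p, t) = -35 (v(p, t) = -20 - 15 = -35)
(v(-168, 153) - 13493) + 4188 = (-35 - 13493) + 4188 = -13528 + 4188 = -9340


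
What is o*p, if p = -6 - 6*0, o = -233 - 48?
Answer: 1686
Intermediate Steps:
o = -281
p = -6 (p = -6 + 0 = -6)
o*p = -281*(-6) = 1686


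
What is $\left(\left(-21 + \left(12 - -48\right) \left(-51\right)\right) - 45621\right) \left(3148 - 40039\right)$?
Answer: $1796665482$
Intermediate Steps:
$\left(\left(-21 + \left(12 - -48\right) \left(-51\right)\right) - 45621\right) \left(3148 - 40039\right) = \left(\left(-21 + \left(12 + 48\right) \left(-51\right)\right) - 45621\right) \left(-36891\right) = \left(\left(-21 + 60 \left(-51\right)\right) - 45621\right) \left(-36891\right) = \left(\left(-21 - 3060\right) - 45621\right) \left(-36891\right) = \left(-3081 - 45621\right) \left(-36891\right) = \left(-48702\right) \left(-36891\right) = 1796665482$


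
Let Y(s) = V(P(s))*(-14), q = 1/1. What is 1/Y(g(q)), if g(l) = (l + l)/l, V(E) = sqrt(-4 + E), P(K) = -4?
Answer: I*sqrt(2)/56 ≈ 0.025254*I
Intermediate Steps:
q = 1
g(l) = 2 (g(l) = (2*l)/l = 2)
Y(s) = -28*I*sqrt(2) (Y(s) = sqrt(-4 - 4)*(-14) = sqrt(-8)*(-14) = (2*I*sqrt(2))*(-14) = -28*I*sqrt(2))
1/Y(g(q)) = 1/(-28*I*sqrt(2)) = I*sqrt(2)/56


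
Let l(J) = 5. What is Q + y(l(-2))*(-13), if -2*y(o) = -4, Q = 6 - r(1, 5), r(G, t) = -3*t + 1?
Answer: -6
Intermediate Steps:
r(G, t) = 1 - 3*t
Q = 20 (Q = 6 - (1 - 3*5) = 6 - (1 - 15) = 6 - 1*(-14) = 6 + 14 = 20)
y(o) = 2 (y(o) = -½*(-4) = 2)
Q + y(l(-2))*(-13) = 20 + 2*(-13) = 20 - 26 = -6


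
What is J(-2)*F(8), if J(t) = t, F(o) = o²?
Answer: -128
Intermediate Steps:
J(-2)*F(8) = -2*8² = -2*64 = -128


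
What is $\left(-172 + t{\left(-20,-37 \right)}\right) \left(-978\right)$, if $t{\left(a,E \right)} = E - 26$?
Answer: $229830$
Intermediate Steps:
$t{\left(a,E \right)} = -26 + E$
$\left(-172 + t{\left(-20,-37 \right)}\right) \left(-978\right) = \left(-172 - 63\right) \left(-978\right) = \left(-235\right) \left(-978\right) = 229830$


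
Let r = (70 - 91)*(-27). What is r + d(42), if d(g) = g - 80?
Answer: 529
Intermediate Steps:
d(g) = -80 + g
r = 567 (r = -21*(-27) = 567)
r + d(42) = 567 + (-80 + 42) = 567 - 38 = 529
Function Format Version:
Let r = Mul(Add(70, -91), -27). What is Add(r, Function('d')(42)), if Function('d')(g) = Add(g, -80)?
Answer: 529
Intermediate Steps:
Function('d')(g) = Add(-80, g)
r = 567 (r = Mul(-21, -27) = 567)
Add(r, Function('d')(42)) = Add(567, Add(-80, 42)) = Add(567, -38) = 529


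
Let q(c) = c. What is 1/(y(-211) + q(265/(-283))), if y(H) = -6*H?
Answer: 283/358013 ≈ 0.00079047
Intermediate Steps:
1/(y(-211) + q(265/(-283))) = 1/(-6*(-211) + 265/(-283)) = 1/(1266 + 265*(-1/283)) = 1/(1266 - 265/283) = 1/(358013/283) = 283/358013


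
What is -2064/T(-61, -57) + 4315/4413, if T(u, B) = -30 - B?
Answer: -999103/13239 ≈ -75.467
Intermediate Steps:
-2064/T(-61, -57) + 4315/4413 = -2064/(-30 - 1*(-57)) + 4315/4413 = -2064/(-30 + 57) + 4315*(1/4413) = -2064/27 + 4315/4413 = -2064*1/27 + 4315/4413 = -688/9 + 4315/4413 = -999103/13239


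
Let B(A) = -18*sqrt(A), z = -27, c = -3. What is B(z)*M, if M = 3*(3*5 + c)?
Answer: -1944*I*sqrt(3) ≈ -3367.1*I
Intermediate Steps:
M = 36 (M = 3*(3*5 - 3) = 3*(15 - 3) = 3*12 = 36)
B(z)*M = -54*I*sqrt(3)*36 = -1944*I*sqrt(3)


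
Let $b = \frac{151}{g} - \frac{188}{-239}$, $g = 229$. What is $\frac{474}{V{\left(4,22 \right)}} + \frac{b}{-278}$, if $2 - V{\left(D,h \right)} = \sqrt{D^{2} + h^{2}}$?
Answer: $- \frac{1807910075}{943343516} - \frac{1185 \sqrt{5}}{124} \approx -23.285$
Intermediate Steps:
$b = \frac{79141}{54731}$ ($b = \frac{151}{229} - \frac{188}{-239} = 151 \cdot \frac{1}{229} - - \frac{188}{239} = \frac{151}{229} + \frac{188}{239} = \frac{79141}{54731} \approx 1.446$)
$V{\left(D,h \right)} = 2 - \sqrt{D^{2} + h^{2}}$
$\frac{474}{V{\left(4,22 \right)}} + \frac{b}{-278} = \frac{474}{2 - \sqrt{4^{2} + 22^{2}}} + \frac{79141}{54731 \left(-278\right)} = \frac{474}{2 - \sqrt{16 + 484}} + \frac{79141}{54731} \left(- \frac{1}{278}\right) = \frac{474}{2 - \sqrt{500}} - \frac{79141}{15215218} = \frac{474}{2 - 10 \sqrt{5}} - \frac{79141}{15215218} = - \frac{79141}{15215218} + \frac{474}{2 - 10 \sqrt{5}}$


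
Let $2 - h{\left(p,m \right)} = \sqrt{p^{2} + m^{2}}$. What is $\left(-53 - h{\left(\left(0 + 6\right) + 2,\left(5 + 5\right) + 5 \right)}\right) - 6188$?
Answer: $-6226$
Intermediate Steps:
$h{\left(p,m \right)} = 2 - \sqrt{m^{2} + p^{2}}$ ($h{\left(p,m \right)} = 2 - \sqrt{p^{2} + m^{2}} = 2 - \sqrt{m^{2} + p^{2}}$)
$\left(-53 - h{\left(\left(0 + 6\right) + 2,\left(5 + 5\right) + 5 \right)}\right) - 6188 = \left(-53 - \left(2 - \sqrt{\left(\left(5 + 5\right) + 5\right)^{2} + \left(\left(0 + 6\right) + 2\right)^{2}}\right)\right) - 6188 = \left(-53 - \left(2 - \sqrt{\left(10 + 5\right)^{2} + \left(6 + 2\right)^{2}}\right)\right) - 6188 = \left(-53 - \left(2 - \sqrt{15^{2} + 8^{2}}\right)\right) - 6188 = \left(-53 - \left(2 - \sqrt{225 + 64}\right)\right) - 6188 = \left(-53 - \left(2 - \sqrt{289}\right)\right) - 6188 = \left(-53 - \left(2 - 17\right)\right) - 6188 = \left(-53 - -15\right) - 6188 = \left(-53 + 15\right) - 6188 = -38 - 6188 = -6226$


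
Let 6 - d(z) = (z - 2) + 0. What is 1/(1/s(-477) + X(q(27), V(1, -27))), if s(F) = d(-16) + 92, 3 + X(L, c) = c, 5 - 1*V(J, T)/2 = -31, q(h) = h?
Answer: 116/8005 ≈ 0.014491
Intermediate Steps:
V(J, T) = 72 (V(J, T) = 10 - 2*(-31) = 10 + 62 = 72)
d(z) = 8 - z (d(z) = 6 - ((z - 2) + 0) = 6 - ((-2 + z) + 0) = 6 - (-2 + z) = 6 + (2 - z) = 8 - z)
X(L, c) = -3 + c
s(F) = 116 (s(F) = (8 - 1*(-16)) + 92 = (8 + 16) + 92 = 24 + 92 = 116)
1/(1/s(-477) + X(q(27), V(1, -27))) = 1/(1/116 + (-3 + 72)) = 1/(1/116 + 69) = 1/(8005/116) = 116/8005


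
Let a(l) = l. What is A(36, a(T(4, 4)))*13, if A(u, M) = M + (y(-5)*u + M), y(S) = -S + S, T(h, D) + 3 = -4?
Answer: -182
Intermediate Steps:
T(h, D) = -7 (T(h, D) = -3 - 4 = -7)
y(S) = 0
A(u, M) = 2*M (A(u, M) = M + (0*u + M) = M + (0 + M) = M + M = 2*M)
A(36, a(T(4, 4)))*13 = (2*(-7))*13 = -14*13 = -182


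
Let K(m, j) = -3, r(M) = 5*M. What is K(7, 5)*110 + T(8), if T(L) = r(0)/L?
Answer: -330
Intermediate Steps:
T(L) = 0 (T(L) = (5*0)/L = 0/L = 0)
K(7, 5)*110 + T(8) = -3*110 + 0 = -330 + 0 = -330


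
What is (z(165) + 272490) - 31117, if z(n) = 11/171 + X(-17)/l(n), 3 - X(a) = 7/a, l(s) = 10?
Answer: 3508362449/14535 ≈ 2.4137e+5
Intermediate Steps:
X(a) = 3 - 7/a
z(n) = 5894/14535 (z(n) = 11/171 + (3 - 7/(-17))/10 = 11*(1/171) + (3 - 7*(-1/17))*(⅒) = 11/171 + (3 + 7/17)*(⅒) = 11/171 + (58/17)*(⅒) = 11/171 + 29/85 = 5894/14535)
(z(165) + 272490) - 31117 = (5894/14535 + 272490) - 31117 = 3960648044/14535 - 31117 = 3508362449/14535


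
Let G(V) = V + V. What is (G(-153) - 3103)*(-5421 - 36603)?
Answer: 143259816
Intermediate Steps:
G(V) = 2*V
(G(-153) - 3103)*(-5421 - 36603) = (2*(-153) - 3103)*(-5421 - 36603) = (-306 - 3103)*(-42024) = -3409*(-42024) = 143259816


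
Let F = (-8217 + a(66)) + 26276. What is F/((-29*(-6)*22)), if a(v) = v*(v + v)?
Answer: 26771/3828 ≈ 6.9935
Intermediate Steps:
a(v) = 2*v² (a(v) = v*(2*v) = 2*v²)
F = 26771 (F = (-8217 + 2*66²) + 26276 = (-8217 + 2*4356) + 26276 = (-8217 + 8712) + 26276 = 495 + 26276 = 26771)
F/((-29*(-6)*22)) = 26771/((-29*(-6)*22)) = 26771/((174*22)) = 26771/3828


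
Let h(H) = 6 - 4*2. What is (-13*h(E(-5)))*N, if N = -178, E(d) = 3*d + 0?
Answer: -4628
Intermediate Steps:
E(d) = 3*d
h(H) = -2 (h(H) = 6 - 1*8 = 6 - 8 = -2)
(-13*h(E(-5)))*N = -13*(-2)*(-178) = 26*(-178) = -4628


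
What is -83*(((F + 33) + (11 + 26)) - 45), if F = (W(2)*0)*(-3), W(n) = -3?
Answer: -2075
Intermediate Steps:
F = 0 (F = -3*0*(-3) = 0*(-3) = 0)
-83*(((F + 33) + (11 + 26)) - 45) = -83*(((0 + 33) + (11 + 26)) - 45) = -83*((33 + 37) - 45) = -83*(70 - 45) = -83*25 = -2075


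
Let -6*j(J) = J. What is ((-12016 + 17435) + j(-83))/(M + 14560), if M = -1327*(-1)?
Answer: 32597/95322 ≈ 0.34197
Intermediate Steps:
j(J) = -J/6
M = 1327
((-12016 + 17435) + j(-83))/(M + 14560) = ((-12016 + 17435) - ⅙*(-83))/(1327 + 14560) = (5419 + 83/6)/15887 = (32597/6)*(1/15887) = 32597/95322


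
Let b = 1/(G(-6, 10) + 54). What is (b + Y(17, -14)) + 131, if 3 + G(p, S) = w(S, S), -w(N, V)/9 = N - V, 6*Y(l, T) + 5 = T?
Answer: 4347/34 ≈ 127.85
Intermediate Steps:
Y(l, T) = -5/6 + T/6
w(N, V) = -9*N + 9*V (w(N, V) = -9*(N - V) = -9*N + 9*V)
G(p, S) = -3 (G(p, S) = -3 + (-9*S + 9*S) = -3 + 0 = -3)
b = 1/51 (b = 1/(-3 + 54) = 1/51 ≈ 0.019608)
(b + Y(17, -14)) + 131 = (1/51 + (-5/6 + (1/6)*(-14))) + 131 = (1/51 + (-5/6 - 7/3)) + 131 = (1/51 - 19/6) + 131 = -107/34 + 131 = 4347/34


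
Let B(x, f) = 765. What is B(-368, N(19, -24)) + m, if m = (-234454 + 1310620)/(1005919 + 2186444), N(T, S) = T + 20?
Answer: 3718773/4859 ≈ 765.34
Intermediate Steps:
N(T, S) = 20 + T
m = 1638/4859 (m = 1076166/3192363 = 1076166*(1/3192363) = 1638/4859 ≈ 0.33711)
B(-368, N(19, -24)) + m = 765 + 1638/4859 = 3718773/4859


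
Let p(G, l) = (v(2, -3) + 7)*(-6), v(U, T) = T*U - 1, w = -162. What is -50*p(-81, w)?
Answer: 0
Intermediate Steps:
v(U, T) = -1 + T*U
p(G, l) = 0 (p(G, l) = ((-1 - 3*2) + 7)*(-6) = ((-1 - 6) + 7)*(-6) = (-7 + 7)*(-6) = 0*(-6) = 0)
-50*p(-81, w) = -50*0 = 0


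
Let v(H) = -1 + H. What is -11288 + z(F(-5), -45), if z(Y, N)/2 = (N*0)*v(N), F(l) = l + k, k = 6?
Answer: -11288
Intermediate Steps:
F(l) = 6 + l (F(l) = l + 6 = 6 + l)
z(Y, N) = 0 (z(Y, N) = 2*((N*0)*(-1 + N)) = 2*(0*(-1 + N)) = 2*0 = 0)
-11288 + z(F(-5), -45) = -11288 + 0 = -11288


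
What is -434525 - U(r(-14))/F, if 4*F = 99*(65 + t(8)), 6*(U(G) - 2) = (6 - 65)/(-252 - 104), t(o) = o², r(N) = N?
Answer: -2963336230181/6819714 ≈ -4.3453e+5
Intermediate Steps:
U(G) = 4331/2136 (U(G) = 2 + ((6 - 65)/(-252 - 104))/6 = 2 + (-59/(-356))/6 = 2 + (-59*(-1/356))/6 = 2 + (⅙)*(59/356) = 2 + 59/2136 = 4331/2136)
F = 12771/4 (F = (99*(65 + 8²))/4 = (99*(65 + 64))/4 = (99*129)/4 = (¼)*12771 = 12771/4 ≈ 3192.8)
-434525 - U(r(-14))/F = -434525 - 4331/(2136*12771/4) = -434525 - 4331*4/(2136*12771) = -434525 - 1*4331/6819714 = -434525 - 4331/6819714 = -2963336230181/6819714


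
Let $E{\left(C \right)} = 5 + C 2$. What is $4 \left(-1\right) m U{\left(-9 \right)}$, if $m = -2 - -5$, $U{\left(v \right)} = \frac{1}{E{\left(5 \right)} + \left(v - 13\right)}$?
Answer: $\frac{12}{7} \approx 1.7143$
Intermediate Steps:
$E{\left(C \right)} = 5 + 2 C$
$U{\left(v \right)} = \frac{1}{2 + v}$ ($U{\left(v \right)} = \frac{1}{\left(5 + 2 \cdot 5\right) + \left(v - 13\right)} = \frac{1}{\left(5 + 10\right) + \left(-13 + v\right)} = \frac{1}{15 + \left(-13 + v\right)} = \frac{1}{2 + v}$)
$m = 3$ ($m = -2 + 5 = 3$)
$4 \left(-1\right) m U{\left(-9 \right)} = \frac{4 \left(-1\right) 3}{2 - 9} = \frac{\left(-4\right) 3}{-7} = \left(-12\right) \left(- \frac{1}{7}\right) = \frac{12}{7}$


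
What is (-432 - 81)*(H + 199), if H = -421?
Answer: 113886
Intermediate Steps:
(-432 - 81)*(H + 199) = (-432 - 81)*(-421 + 199) = -513*(-222) = 113886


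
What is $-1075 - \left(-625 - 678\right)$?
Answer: $228$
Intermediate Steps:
$-1075 - \left(-625 - 678\right) = -1075 - -1303 = -1075 + 1303 = 228$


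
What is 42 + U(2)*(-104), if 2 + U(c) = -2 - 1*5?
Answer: 978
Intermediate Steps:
U(c) = -9 (U(c) = -2 + (-2 - 1*5) = -2 + (-2 - 5) = -2 - 7 = -9)
42 + U(2)*(-104) = 42 - 9*(-104) = 42 + 936 = 978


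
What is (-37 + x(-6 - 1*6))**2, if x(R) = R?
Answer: 2401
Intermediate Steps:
(-37 + x(-6 - 1*6))**2 = (-37 + (-6 - 1*6))**2 = (-37 + (-6 - 6))**2 = (-37 - 12)**2 = (-49)**2 = 2401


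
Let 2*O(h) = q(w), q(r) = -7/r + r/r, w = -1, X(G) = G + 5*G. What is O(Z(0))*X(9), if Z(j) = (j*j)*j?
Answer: 216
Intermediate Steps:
X(G) = 6*G
Z(j) = j³ (Z(j) = j²*j = j³)
q(r) = 1 - 7/r (q(r) = -7/r + 1 = 1 - 7/r)
O(h) = 4 (O(h) = ((-7 - 1)/(-1))/2 = (-1*(-8))/2 = (½)*8 = 4)
O(Z(0))*X(9) = 4*(6*9) = 4*54 = 216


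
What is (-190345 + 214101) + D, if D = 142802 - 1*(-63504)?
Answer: 230062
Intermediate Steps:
D = 206306 (D = 142802 + 63504 = 206306)
(-190345 + 214101) + D = (-190345 + 214101) + 206306 = 23756 + 206306 = 230062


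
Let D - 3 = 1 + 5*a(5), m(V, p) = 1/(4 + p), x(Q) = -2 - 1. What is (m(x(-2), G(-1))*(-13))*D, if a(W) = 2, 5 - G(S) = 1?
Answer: -91/4 ≈ -22.750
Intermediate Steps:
x(Q) = -3
G(S) = 4 (G(S) = 5 - 1*1 = 5 - 1 = 4)
D = 14 (D = 3 + (1 + 5*2) = 3 + (1 + 10) = 3 + 11 = 14)
(m(x(-2), G(-1))*(-13))*D = (-13/(4 + 4))*14 = (-13/8)*14 = ((⅛)*(-13))*14 = -13/8*14 = -91/4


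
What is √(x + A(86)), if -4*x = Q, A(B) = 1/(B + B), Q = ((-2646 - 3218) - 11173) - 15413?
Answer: 3*√6666677/86 ≈ 90.069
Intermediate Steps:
Q = -32450 (Q = (-5864 - 11173) - 15413 = -17037 - 15413 = -32450)
A(B) = 1/(2*B)
x = 16225/2 (x = -¼*(-32450) = 16225/2 ≈ 8112.5)
√(x + A(86)) = √(16225/2 + (½)/86) = √(16225/2 + (½)*(1/86)) = √(16225/2 + 1/172) = √(1395351/172) = 3*√6666677/86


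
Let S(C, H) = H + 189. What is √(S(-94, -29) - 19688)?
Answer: 2*I*√4882 ≈ 139.74*I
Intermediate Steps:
S(C, H) = 189 + H
√(S(-94, -29) - 19688) = √((189 - 29) - 19688) = √(160 - 19688) = √(-19528) = 2*I*√4882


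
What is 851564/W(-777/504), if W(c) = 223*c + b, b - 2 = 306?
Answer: -20437536/859 ≈ -23792.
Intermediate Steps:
b = 308 (b = 2 + 306 = 308)
W(c) = 308 + 223*c (W(c) = 223*c + 308 = 308 + 223*c)
851564/W(-777/504) = 851564/(308 + 223*(-777/504)) = 851564/(308 + 223*(-777*1/504)) = 851564/(308 + 223*(-37/24)) = 851564/(308 - 8251/24) = 851564/(-859/24) = 851564*(-24/859) = -20437536/859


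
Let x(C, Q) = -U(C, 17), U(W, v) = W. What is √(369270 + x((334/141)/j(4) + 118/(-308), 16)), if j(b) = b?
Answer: 2*√10881868284210/10857 ≈ 607.68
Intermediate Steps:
x(C, Q) = -C
√(369270 + x((334/141)/j(4) + 118/(-308), 16)) = √(369270 - ((334/141)/4 + 118/(-308))) = √(369270 - ((334*(1/141))*(¼) + 118*(-1/308))) = √(369270 - ((334/141)*(¼) - 59/154)) = √(369270 - (167/282 - 59/154)) = √(369270 - 1*2270/10857) = √(369270 - 2270/10857) = √(4009162120/10857) = 2*√10881868284210/10857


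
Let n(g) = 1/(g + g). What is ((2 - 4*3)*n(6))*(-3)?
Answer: 5/2 ≈ 2.5000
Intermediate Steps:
n(g) = 1/(2*g)
((2 - 4*3)*n(6))*(-3) = ((2 - 4*3)*((½)/6))*(-3) = ((2 - 1*12)*((½)*(⅙)))*(-3) = ((2 - 12)*(1/12))*(-3) = -10*1/12*(-3) = -⅚*(-3) = 5/2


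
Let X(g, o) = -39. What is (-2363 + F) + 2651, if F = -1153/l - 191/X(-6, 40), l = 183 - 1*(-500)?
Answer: 7756942/26637 ≈ 291.21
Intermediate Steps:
l = 683 (l = 183 + 500 = 683)
F = 85486/26637 (F = -1153/683 - 191/(-39) = -1153*1/683 - 191*(-1/39) = -1153/683 + 191/39 = 85486/26637 ≈ 3.2093)
(-2363 + F) + 2651 = (-2363 + 85486/26637) + 2651 = -62857745/26637 + 2651 = 7756942/26637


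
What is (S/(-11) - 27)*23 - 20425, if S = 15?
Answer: -231851/11 ≈ -21077.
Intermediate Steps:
(S/(-11) - 27)*23 - 20425 = (15/(-11) - 27)*23 - 20425 = (15*(-1/11) - 27)*23 - 20425 = (-15/11 - 27)*23 - 20425 = -312/11*23 - 20425 = -7176/11 - 20425 = -231851/11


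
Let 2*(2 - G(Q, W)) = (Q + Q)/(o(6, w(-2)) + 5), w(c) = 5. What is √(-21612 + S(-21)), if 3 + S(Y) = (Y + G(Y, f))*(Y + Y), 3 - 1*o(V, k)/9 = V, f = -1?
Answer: 3*I*√279334/11 ≈ 144.14*I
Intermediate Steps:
o(V, k) = 27 - 9*V
G(Q, W) = 2 + Q/22 (G(Q, W) = 2 - (Q + Q)/(2*((27 - 9*6) + 5)) = 2 - 2*Q/(2*((27 - 54) + 5)) = 2 - 2*Q/(2*(-27 + 5)) = 2 - 2*Q/(2*(-22)) = 2 - 2*Q*(-1)/(2*22) = 2 - (-1)*Q/22 = 2 + Q/22)
S(Y) = -3 + 2*Y*(2 + 23*Y/22) (S(Y) = -3 + (Y + (2 + Y/22))*(Y + Y) = -3 + (2 + 23*Y/22)*(2*Y) = -3 + 2*Y*(2 + 23*Y/22))
√(-21612 + S(-21)) = √(-21612 + (-3 + 4*(-21) + (23/11)*(-21)²)) = √(-21612 + (-3 - 84 + (23/11)*441)) = √(-21612 + (-3 - 84 + 10143/11)) = √(-21612 + 9186/11) = √(-228546/11) = 3*I*√279334/11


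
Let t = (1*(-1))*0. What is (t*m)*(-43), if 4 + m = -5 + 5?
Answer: 0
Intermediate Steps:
t = 0 (t = -1*0 = 0)
m = -4 (m = -4 + (-5 + 5) = -4 + 0 = -4)
(t*m)*(-43) = (0*(-4))*(-43) = 0*(-43) = 0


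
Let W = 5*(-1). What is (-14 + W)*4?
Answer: -76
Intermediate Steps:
W = -5
(-14 + W)*4 = (-14 - 5)*4 = -19*4 = -76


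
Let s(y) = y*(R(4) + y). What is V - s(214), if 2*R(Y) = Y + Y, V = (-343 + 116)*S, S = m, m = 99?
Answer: -69125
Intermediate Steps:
S = 99
V = -22473 (V = (-343 + 116)*99 = -227*99 = -22473)
R(Y) = Y (R(Y) = (Y + Y)/2 = (2*Y)/2 = Y)
s(y) = y*(4 + y)
V - s(214) = -22473 - 214*(4 + 214) = -22473 - 214*218 = -22473 - 1*46652 = -22473 - 46652 = -69125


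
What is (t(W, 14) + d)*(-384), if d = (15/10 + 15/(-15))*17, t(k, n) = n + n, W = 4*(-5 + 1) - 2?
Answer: -14016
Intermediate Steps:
W = -18 (W = 4*(-4) - 2 = -16 - 2 = -18)
t(k, n) = 2*n
d = 17/2 (d = (15*(⅒) + 15*(-1/15))*17 = (3/2 - 1)*17 = (½)*17 = 17/2 ≈ 8.5000)
(t(W, 14) + d)*(-384) = (2*14 + 17/2)*(-384) = (28 + 17/2)*(-384) = (73/2)*(-384) = -14016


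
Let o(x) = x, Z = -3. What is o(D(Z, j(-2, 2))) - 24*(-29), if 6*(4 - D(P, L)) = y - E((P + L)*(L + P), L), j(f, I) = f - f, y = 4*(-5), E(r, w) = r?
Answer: 4229/6 ≈ 704.83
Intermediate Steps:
y = -20
j(f, I) = 0
D(P, L) = 22/3 + (L + P)²/6 (D(P, L) = 4 - (-20 - (P + L)*(L + P))/6 = 4 - (-20 - (L + P)*(L + P))/6 = 4 - (-20 - (L + P)²)/6 = 4 + (10/3 + (L + P)²/6) = 22/3 + (L + P)²/6)
o(D(Z, j(-2, 2))) - 24*(-29) = (22/3 + (⅙)*0² + (⅙)*(-3)² + (⅓)*0*(-3)) - 24*(-29) = (22/3 + (⅙)*0 + (⅙)*9 + 0) + 696 = (22/3 + 0 + 3/2 + 0) + 696 = 53/6 + 696 = 4229/6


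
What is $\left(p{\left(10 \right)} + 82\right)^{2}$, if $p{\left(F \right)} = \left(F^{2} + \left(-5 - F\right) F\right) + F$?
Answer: $1764$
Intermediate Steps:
$p{\left(F \right)} = F + F^{2} + F \left(-5 - F\right)$ ($p{\left(F \right)} = \left(F^{2} + F \left(-5 - F\right)\right) + F = F + F^{2} + F \left(-5 - F\right)$)
$\left(p{\left(10 \right)} + 82\right)^{2} = \left(\left(-4\right) 10 + 82\right)^{2} = \left(-40 + 82\right)^{2} = 42^{2} = 1764$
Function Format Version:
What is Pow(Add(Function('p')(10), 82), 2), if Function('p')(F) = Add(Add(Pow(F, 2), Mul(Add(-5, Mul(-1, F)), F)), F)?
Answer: 1764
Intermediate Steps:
Function('p')(F) = Add(F, Pow(F, 2), Mul(F, Add(-5, Mul(-1, F)))) (Function('p')(F) = Add(Add(Pow(F, 2), Mul(F, Add(-5, Mul(-1, F)))), F) = Add(F, Pow(F, 2), Mul(F, Add(-5, Mul(-1, F)))))
Pow(Add(Function('p')(10), 82), 2) = Pow(Add(Mul(-4, 10), 82), 2) = Pow(Add(-40, 82), 2) = Pow(42, 2) = 1764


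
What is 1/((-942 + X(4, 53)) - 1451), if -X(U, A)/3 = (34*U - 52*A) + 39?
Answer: 1/5350 ≈ 0.00018692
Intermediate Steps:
X(U, A) = -117 - 102*U + 156*A (X(U, A) = -3*((34*U - 52*A) + 39) = -3*((-52*A + 34*U) + 39) = -3*(39 - 52*A + 34*U) = -117 - 102*U + 156*A)
1/((-942 + X(4, 53)) - 1451) = 1/((-942 + (-117 - 102*4 + 156*53)) - 1451) = 1/((-942 + (-117 - 408 + 8268)) - 1451) = 1/((-942 + 7743) - 1451) = 1/(6801 - 1451) = 1/5350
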